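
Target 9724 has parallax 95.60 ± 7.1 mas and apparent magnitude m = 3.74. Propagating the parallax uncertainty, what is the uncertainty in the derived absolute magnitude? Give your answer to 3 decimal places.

M = m − 5 log₁₀ d + 5 = m + 5 log₁₀ p + 5, so ∂M/∂p = 5/(p ln 10).
σ_M = (5/ln 10) · (σ_p/p) = 2.1715 × 7.1/95.60 = 2.1715 × 0.074268 = 0.16127.

σ_M = 0.161 mag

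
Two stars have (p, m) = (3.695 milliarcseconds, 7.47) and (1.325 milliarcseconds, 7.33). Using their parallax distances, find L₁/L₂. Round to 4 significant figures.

d₁ = 1/p₁ = 1/0.003695″ = 270.64 pc; d₂ = 1/p₂ = 1/0.001325″ = 754.72 pc.
M₁ = m₁ − 5 log₁₀ d₁ + 5 = 7.47 − 12.1620 + 5 = 0.3080.
M₂ = 7.33 − 14.3889 + 5 = -2.0589.
L₁/L₂ = 10^(0.4(M₂ − M₁)) = 10^(0.4 × (-2.3669)) = 10^(-0.94676) = 0.11304.

L₁/L₂ = 0.1130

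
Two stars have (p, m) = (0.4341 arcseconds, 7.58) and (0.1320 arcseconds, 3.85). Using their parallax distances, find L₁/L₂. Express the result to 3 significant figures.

L₁/L₂ = 0.00298

d₁ = 1/p₁ = 1/0.4341″ = 2.3036 pc; d₂ = 1/p₂ = 1/0.1320″ = 7.5758 pc.
M₁ = m₁ − 5 log₁₀ d₁ + 5 = 7.58 − 1.8120 + 5 = 10.7680.
M₂ = 3.85 − 4.3971 + 5 = 4.4529.
L₁/L₂ = 10^(0.4(M₂ − M₁)) = 10^(0.4 × (-6.3151)) = 10^(-2.52604) = 0.0029782.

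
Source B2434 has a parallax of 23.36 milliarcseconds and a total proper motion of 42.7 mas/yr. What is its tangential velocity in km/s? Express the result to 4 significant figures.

d = 1/p = 1/0.02336″ = 42.808 pc.
μ = 42.7 mas/yr = 0.0427 ″/yr.
v_t = 4.74 × μ × d = 4.74 × 0.0427 × 42.808 = 8.6643 km/s.

8.664 km/s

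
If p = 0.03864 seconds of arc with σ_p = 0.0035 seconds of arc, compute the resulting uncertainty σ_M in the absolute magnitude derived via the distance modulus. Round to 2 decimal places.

M = m − 5 log₁₀ d + 5 = m + 5 log₁₀ p + 5, so ∂M/∂p = 5/(p ln 10).
σ_M = (5/ln 10) · (σ_p/p) = 2.1715 × 0.0035/0.03864 = 2.1715 × 0.09058 = 0.19669.

σ_M = 0.20 mag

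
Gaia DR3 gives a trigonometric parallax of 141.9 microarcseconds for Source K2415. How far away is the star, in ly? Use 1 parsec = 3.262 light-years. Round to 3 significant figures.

p = 141.9 microarcseconds = 0.0001419 arcsec.
d = 1/p = 1/0.0001419 = 7047.2 pc.
In light-years: 7047.2 × 3.262 = 22988 ly.

23000 ly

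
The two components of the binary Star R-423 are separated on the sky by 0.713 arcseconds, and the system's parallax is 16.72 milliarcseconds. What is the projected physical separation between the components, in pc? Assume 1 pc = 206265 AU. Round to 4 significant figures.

d = 1/p = 1/0.01672″ = 59.809 pc.
At distance d (pc), an angle of θ arcsec spans θ·d AU: s = 0.713 × 59.809 = 42.644 AU.
= 42.644 / 206265 = 0.00020674 pc.

0.0002067 pc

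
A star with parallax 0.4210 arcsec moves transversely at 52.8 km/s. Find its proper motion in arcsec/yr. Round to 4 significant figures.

d = 1/p = 1/0.4210″ = 2.3753 pc.
μ = v_t / (4.74 d) = 52.8 / (4.74 × 2.3753) = 52.8 / 11.259 = 4.6896 ″/yr.

4.690 arcsec/yr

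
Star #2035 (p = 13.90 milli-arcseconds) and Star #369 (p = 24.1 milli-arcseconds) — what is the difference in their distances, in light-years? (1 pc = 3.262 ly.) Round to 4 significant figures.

99.32 ly

d_A = 1/0.01390″ = 71.942 pc; d_B = 1/0.02410″ = 41.494 pc.
|d_B − d_A| = |41.494 − 71.942| = 30.448 pc = 30.448 × 3.262 ly = 99.321 ly.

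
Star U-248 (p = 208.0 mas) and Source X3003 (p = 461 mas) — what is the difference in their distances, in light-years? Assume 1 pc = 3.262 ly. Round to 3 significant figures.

8.61 ly

d_A = 1/0.2080″ = 4.8077 pc; d_B = 1/0.4610″ = 2.1692 pc.
|d_B − d_A| = |2.1692 − 4.8077| = 2.6385 pc = 2.6385 × 3.262 ly = 8.6068 ly.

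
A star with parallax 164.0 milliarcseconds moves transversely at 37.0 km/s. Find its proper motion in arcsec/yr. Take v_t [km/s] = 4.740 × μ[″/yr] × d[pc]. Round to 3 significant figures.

1.28 arcsec/yr

d = 1/p = 1/0.1640″ = 6.0976 pc.
μ = v_t / (4.74 d) = 37.0 / (4.74 × 6.0976) = 37.0 / 28.903 = 1.2801 ″/yr.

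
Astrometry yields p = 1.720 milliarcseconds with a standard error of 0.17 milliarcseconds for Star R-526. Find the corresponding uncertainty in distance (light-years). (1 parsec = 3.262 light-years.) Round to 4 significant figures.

187.4 ly

d = 1/p, so σ_d = σ_p / p².
σ_d = 0.000170 / (0.001720)² = 0.000170 / 0.0000029584 = 57.463 pc = 57.463 × 3.262 ly = 187.44 ly.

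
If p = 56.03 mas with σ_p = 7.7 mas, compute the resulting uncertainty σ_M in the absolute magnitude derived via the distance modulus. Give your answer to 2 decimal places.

σ_M = 0.30 mag

M = m − 5 log₁₀ d + 5 = m + 5 log₁₀ p + 5, so ∂M/∂p = 5/(p ln 10).
σ_M = (5/ln 10) · (σ_p/p) = 2.1715 × 7.7/56.03 = 2.1715 × 0.13743 = 0.29843.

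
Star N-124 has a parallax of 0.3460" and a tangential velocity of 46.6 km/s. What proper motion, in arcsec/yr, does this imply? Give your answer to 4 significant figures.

d = 1/p = 1/0.3460″ = 2.8902 pc.
μ = v_t / (4.74 d) = 46.6 / (4.74 × 2.8902) = 46.6 / 13.7 = 3.4015 ″/yr.

3.402 arcsec/yr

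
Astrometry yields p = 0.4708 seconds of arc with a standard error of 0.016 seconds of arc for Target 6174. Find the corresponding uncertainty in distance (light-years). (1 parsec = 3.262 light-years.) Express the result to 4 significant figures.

d = 1/p, so σ_d = σ_p / p².
σ_d = 0.0160 / (0.4708)² = 0.0160 / 0.22165 = 0.072186 pc = 0.072186 × 3.262 ly = 0.23547 ly.

0.2355 ly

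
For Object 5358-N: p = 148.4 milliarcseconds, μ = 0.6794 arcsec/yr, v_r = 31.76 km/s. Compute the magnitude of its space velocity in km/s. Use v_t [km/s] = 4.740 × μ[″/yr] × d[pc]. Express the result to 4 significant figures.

38.47 km/s

d = 1/p = 1/0.1484″ = 6.7385 pc.
v_t = 4.740 μ d = 4.740 × 0.6794 × 6.7385 = 21.7 km/s.
v = √(v_r² + v_t²) = √(31.76² + 21.7²) = √1479.59 = 38.465 km/s.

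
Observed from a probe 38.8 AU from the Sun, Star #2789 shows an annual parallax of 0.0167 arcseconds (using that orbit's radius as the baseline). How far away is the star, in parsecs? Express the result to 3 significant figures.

With baseline B (in AU) and parallax p (in arcsec), d = B/p parsecs.
d = 38.8 / 0.0167 = 2323.4 pc.

2320 pc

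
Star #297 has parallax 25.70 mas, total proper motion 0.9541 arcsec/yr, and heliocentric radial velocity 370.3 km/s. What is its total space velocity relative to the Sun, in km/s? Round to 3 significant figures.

d = 1/p = 1/0.02570″ = 38.911 pc.
v_t = 4.740 μ d = 4.740 × 0.9541 × 38.911 = 175.97 km/s.
v = √(v_r² + v_t²) = √(370.3² + 175.97²) = √168088 = 409.99 km/s.

410 km/s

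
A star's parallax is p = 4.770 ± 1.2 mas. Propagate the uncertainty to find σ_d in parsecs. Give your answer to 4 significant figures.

52.74 pc

d = 1/p, so σ_d = σ_p / p².
σ_d = 0.00120 / (0.004770)² = 0.00120 / 0.000022753 = 52.74 pc.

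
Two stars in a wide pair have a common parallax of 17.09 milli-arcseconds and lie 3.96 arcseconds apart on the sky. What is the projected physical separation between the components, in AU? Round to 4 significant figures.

231.7 AU

d = 1/p = 1/0.01709″ = 58.514 pc.
At distance d (pc), an angle of θ arcsec spans θ·d AU: s = 3.96 × 58.514 = 231.72 AU.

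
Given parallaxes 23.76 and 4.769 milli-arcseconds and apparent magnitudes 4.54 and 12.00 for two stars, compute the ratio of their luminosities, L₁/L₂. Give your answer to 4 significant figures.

d₁ = 1/p₁ = 1/0.02376″ = 42.088 pc; d₂ = 1/p₂ = 1/0.004769″ = 209.69 pc.
M₁ = m₁ − 5 log₁₀ d₁ + 5 = 4.54 − 8.1208 + 5 = 1.4192.
M₂ = 12.00 − 11.6079 + 5 = 5.3921.
L₁/L₂ = 10^(0.4(M₂ − M₁)) = 10^(0.4 × 3.9729) = 10^1.58916 = 38.829.

L₁/L₂ = 38.83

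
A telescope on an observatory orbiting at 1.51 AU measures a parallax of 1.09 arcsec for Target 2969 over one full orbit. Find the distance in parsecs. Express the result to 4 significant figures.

With baseline B (in AU) and parallax p (in arcsec), d = B/p parsecs.
d = 1.51 / 1.09 = 1.3853 pc.

1.385 pc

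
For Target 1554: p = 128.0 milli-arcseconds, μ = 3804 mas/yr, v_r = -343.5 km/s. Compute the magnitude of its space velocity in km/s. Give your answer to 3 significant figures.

d = 1/p = 1/0.1280″ = 7.8125 pc.
μ = 3804 mas/yr = 3.804 ″/yr.
v_t = 4.740 μ d = 4.740 × 3.804 × 7.8125 = 140.87 km/s.
v = √(v_r² + v_t²) = √((-343.5)² + 140.87²) = √137837 = 371.26 km/s.

371 km/s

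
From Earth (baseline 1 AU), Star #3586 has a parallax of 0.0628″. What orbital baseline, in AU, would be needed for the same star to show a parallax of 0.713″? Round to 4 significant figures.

Parallax scales linearly with baseline: p ∝ B, so B = p_target / p_Earth × 1 AU.
B = 0.713 / 0.0628 = 11.354 AU.

11.35 AU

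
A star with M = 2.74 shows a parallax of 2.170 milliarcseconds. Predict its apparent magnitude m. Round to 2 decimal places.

d = 1/p = 1/0.002170″ = 460.83 pc.
m − M = 5 log₁₀ d − 5 = 5 log₁₀(460.83) − 5 = 13.3177 − 5 = 8.3177.
m = M + (m − M) = 2.74 + 8.3177 = 11.06.

m = 11.06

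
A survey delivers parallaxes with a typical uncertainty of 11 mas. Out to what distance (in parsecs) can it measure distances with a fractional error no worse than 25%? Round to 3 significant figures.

22.7 pc

σ_d/d = σ_p/p, so the condition is σ_p/p ≤ 0.25, i.e. p ≥ σ_p/0.25.
p_min = 11/0.25 = 44 mas = 0.044 arcsec.
d_max = 1/p_min = 1/0.044 = 22.727 pc.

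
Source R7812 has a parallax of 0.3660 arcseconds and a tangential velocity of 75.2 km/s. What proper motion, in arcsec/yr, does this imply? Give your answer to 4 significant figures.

5.807 arcsec/yr

d = 1/p = 1/0.3660″ = 2.7322 pc.
μ = v_t / (4.74 d) = 75.2 / (4.74 × 2.7322) = 75.2 / 12.951 = 5.8065 ″/yr.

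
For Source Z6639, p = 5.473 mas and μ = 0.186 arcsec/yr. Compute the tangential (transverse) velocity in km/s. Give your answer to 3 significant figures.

161 km/s

d = 1/p = 1/0.005473″ = 182.72 pc.
v_t = 4.74 × μ × d = 4.74 × 0.186 × 182.72 = 161.09 km/s.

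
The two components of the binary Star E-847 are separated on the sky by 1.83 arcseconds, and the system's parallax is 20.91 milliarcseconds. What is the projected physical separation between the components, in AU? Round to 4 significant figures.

87.52 AU

d = 1/p = 1/0.02091″ = 47.824 pc.
At distance d (pc), an angle of θ arcsec spans θ·d AU: s = 1.83 × 47.824 = 87.518 AU.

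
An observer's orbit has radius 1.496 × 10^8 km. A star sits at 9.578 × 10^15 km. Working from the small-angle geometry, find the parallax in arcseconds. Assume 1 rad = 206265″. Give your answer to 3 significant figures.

θ ≈ B/d = (1.496 × 10^8) / (9.578 × 10^15) = 1.5619 × 10^-8 rad.
In arcseconds: 1.5619 × 10^-8 × 206265 = 0.0032217″.

0.00322 arcsec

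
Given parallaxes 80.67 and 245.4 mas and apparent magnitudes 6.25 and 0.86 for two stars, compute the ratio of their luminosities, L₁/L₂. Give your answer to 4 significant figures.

L₁/L₂ = 0.06461

d₁ = 1/p₁ = 1/0.08067″ = 12.396 pc; d₂ = 1/p₂ = 1/0.2454″ = 4.075 pc.
M₁ = m₁ − 5 log₁₀ d₁ + 5 = 6.25 − 5.4664 + 5 = 5.7836.
M₂ = 0.86 − 3.0506 + 5 = 2.8094.
L₁/L₂ = 10^(0.4(M₂ − M₁)) = 10^(0.4 × (-2.9742)) = 10^(-1.18968) = 0.064613.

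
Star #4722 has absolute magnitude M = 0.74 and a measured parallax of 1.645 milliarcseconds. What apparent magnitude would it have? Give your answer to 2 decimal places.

m = 9.66

d = 1/p = 1/0.001645″ = 607.9 pc.
m − M = 5 log₁₀ d − 5 = 5 log₁₀(607.9) − 5 = 13.9192 − 5 = 8.9192.
m = M + (m − M) = 0.74 + 8.9192 = 9.66.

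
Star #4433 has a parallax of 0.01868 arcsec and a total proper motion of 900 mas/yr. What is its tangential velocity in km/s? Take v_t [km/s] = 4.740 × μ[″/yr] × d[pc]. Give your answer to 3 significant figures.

228 km/s

d = 1/p = 1/0.01868″ = 53.533 pc.
μ = 900 mas/yr = 0.900 ″/yr.
v_t = 4.74 × μ × d = 4.74 × 0.900 × 53.533 = 228.37 km/s.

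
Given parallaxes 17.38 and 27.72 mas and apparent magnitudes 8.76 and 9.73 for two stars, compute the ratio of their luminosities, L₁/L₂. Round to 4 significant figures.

d₁ = 1/p₁ = 1/0.01738″ = 57.537 pc; d₂ = 1/p₂ = 1/0.02772″ = 36.075 pc.
M₁ = m₁ − 5 log₁₀ d₁ + 5 = 8.76 − 8.7997 + 5 = 4.9603.
M₂ = 9.73 − 7.7860 + 5 = 6.9440.
L₁/L₂ = 10^(0.4(M₂ − M₁)) = 10^(0.4 × 1.9837) = 10^0.79348 = 6.2156.

L₁/L₂ = 6.216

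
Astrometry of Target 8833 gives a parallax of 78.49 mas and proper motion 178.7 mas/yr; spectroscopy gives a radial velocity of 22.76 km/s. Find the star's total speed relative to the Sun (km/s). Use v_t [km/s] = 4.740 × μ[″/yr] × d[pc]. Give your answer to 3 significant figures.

d = 1/p = 1/0.07849″ = 12.74 pc.
μ = 178.7 mas/yr = 0.1787 ″/yr.
v_t = 4.740 μ d = 4.740 × 0.1787 × 12.74 = 10.791 km/s.
v = √(v_r² + v_t²) = √(22.76² + 10.791²) = √634.463 = 25.189 km/s.

25.2 km/s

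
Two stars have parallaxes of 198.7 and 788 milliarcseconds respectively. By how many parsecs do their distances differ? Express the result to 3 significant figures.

3.76 pc

d_A = 1/0.1987″ = 5.0327 pc; d_B = 1/0.7880″ = 1.269 pc.
|d_B − d_A| = |1.269 − 5.0327| = 3.7637 pc.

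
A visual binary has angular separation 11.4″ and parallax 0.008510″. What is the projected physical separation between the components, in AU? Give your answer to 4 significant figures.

d = 1/p = 1/0.008510″ = 117.51 pc.
At distance d (pc), an angle of θ arcsec spans θ·d AU: s = 11.4 × 117.51 = 1339.6 AU.

1340 AU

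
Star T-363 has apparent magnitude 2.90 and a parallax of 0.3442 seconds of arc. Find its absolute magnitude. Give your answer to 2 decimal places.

M = 5.58

d = 1/p = 1/0.3442″ = 2.9053 pc.
m − M = 5 log₁₀(2.9053) − 5 = 2.3160 − 5 = -2.6840.
M = m − (m − M) = 2.90 − (-2.6840) = 5.58.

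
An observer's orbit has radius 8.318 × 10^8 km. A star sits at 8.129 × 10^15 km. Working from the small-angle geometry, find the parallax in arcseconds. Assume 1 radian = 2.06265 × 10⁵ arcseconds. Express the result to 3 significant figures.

θ ≈ B/d = (8.318 × 10^8) / (8.129 × 10^15) = 1.0233 × 10^-7 rad.
In arcseconds: 1.0233 × 10^-7 × 206265 = 0.021107″.

0.0211 arcsec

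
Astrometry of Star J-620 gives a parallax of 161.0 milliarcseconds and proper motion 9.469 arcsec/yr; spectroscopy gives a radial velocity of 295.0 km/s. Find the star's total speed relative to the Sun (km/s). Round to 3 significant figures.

d = 1/p = 1/0.1610″ = 6.2112 pc.
v_t = 4.740 μ d = 4.740 × 9.469 × 6.2112 = 278.78 km/s.
v = √(v_r² + v_t²) = √(295.0² + 278.78²) = √164743 = 405.89 km/s.

406 km/s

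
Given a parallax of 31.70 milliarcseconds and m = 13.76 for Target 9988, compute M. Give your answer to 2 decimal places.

M = 11.27

d = 1/p = 1/0.03170″ = 31.546 pc.
m − M = 5 log₁₀(31.546) − 5 = 7.4947 − 5 = 2.4947.
M = m − (m − M) = 13.76 − 2.4947 = 11.27.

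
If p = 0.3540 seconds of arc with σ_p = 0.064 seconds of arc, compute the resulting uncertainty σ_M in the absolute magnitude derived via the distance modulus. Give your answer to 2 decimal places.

σ_M = 0.39 mag

M = m − 5 log₁₀ d + 5 = m + 5 log₁₀ p + 5, so ∂M/∂p = 5/(p ln 10).
σ_M = (5/ln 10) · (σ_p/p) = 2.1715 × 0.064/0.3540 = 2.1715 × 0.18079 = 0.39259.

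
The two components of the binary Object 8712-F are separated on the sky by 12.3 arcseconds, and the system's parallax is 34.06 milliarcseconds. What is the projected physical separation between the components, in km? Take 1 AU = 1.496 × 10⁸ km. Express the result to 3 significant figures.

5.40 × 10^10 km

d = 1/p = 1/0.03406″ = 29.36 pc.
At distance d (pc), an angle of θ arcsec spans θ·d AU: s = 12.3 × 29.36 = 361.13 AU.
= 361.13 × 1.496 × 10⁸ km = 5.4025 × 10^10 km.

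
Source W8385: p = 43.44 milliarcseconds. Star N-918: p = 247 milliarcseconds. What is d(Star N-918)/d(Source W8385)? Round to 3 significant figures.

Since d = 1/p, d_B/d_A = p_A/p_B.
= 43.44 / 247 = 0.17587.

0.176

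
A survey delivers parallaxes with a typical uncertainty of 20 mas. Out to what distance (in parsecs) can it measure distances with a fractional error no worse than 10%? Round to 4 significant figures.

σ_d/d = σ_p/p, so the condition is σ_p/p ≤ 0.10, i.e. p ≥ σ_p/0.10.
p_min = 20/0.10 = 200 mas = 0.2 arcsec.
d_max = 1/p_min = 1/0.2 = 5 pc.

5.000 pc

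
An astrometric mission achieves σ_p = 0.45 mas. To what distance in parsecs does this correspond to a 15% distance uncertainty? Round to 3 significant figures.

333 pc

σ_d/d = σ_p/p, so the condition is σ_p/p ≤ 0.15, i.e. p ≥ σ_p/0.15.
p_min = 0.45/0.15 = 3 mas = 0.003 arcsec.
d_max = 1/p_min = 1/0.003 = 333.33 pc.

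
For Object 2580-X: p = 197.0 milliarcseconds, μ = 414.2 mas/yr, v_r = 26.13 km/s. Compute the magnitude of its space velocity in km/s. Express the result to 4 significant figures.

27.97 km/s

d = 1/p = 1/0.1970″ = 5.0761 pc.
μ = 414.2 mas/yr = 0.4142 ″/yr.
v_t = 4.740 μ d = 4.740 × 0.4142 × 5.0761 = 9.9659 km/s.
v = √(v_r² + v_t²) = √(26.13² + 9.9659²) = √782.096 = 27.966 km/s.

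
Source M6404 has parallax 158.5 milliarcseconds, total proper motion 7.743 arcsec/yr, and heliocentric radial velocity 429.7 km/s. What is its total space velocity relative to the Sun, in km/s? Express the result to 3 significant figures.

488 km/s

d = 1/p = 1/0.1585″ = 6.3091 pc.
v_t = 4.740 μ d = 4.740 × 7.743 × 6.3091 = 231.56 km/s.
v = √(v_r² + v_t²) = √(429.7² + 231.56²) = √238262 = 488.12 km/s.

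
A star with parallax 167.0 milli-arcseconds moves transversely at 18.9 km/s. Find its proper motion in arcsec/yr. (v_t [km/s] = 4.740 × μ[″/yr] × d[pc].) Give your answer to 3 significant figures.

0.666 arcsec/yr

d = 1/p = 1/0.1670″ = 5.988 pc.
μ = v_t / (4.74 d) = 18.9 / (4.74 × 5.988) = 18.9 / 28.383 = 0.66589 ″/yr.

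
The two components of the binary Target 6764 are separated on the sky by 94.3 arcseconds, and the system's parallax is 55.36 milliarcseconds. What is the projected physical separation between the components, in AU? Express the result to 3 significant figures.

1700 AU

d = 1/p = 1/0.05536″ = 18.064 pc.
At distance d (pc), an angle of θ arcsec spans θ·d AU: s = 94.3 × 18.064 = 1703.4 AU.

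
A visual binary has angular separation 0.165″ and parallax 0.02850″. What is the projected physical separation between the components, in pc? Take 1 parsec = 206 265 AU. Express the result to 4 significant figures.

2.807 × 10^-5 pc

d = 1/p = 1/0.02850″ = 35.088 pc.
At distance d (pc), an angle of θ arcsec spans θ·d AU: s = 0.165 × 35.088 = 5.7895 AU.
= 5.7895 / 206265 = 2.8068 × 10^-5 pc.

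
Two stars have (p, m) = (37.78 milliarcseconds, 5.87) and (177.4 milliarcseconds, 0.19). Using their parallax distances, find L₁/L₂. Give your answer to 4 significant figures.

L₁/L₂ = 0.1179

d₁ = 1/p₁ = 1/0.03778″ = 26.469 pc; d₂ = 1/p₂ = 1/0.1774″ = 5.637 pc.
M₁ = m₁ − 5 log₁₀ d₁ + 5 = 5.87 − 7.1137 + 5 = 3.7563.
M₂ = 0.19 − 3.7552 + 5 = 1.4348.
L₁/L₂ = 10^(0.4(M₂ − M₁)) = 10^(0.4 × (-2.3215)) = 10^(-0.92860) = 0.11787.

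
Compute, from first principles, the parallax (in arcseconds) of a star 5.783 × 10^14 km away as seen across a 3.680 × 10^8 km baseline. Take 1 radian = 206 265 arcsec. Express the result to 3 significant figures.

0.131 arcsec

θ ≈ B/d = (3.680 × 10^8) / (5.783 × 10^14) = 6.3635 × 10^-7 rad.
In arcseconds: 6.3635 × 10^-7 × 206265 = 0.13126″.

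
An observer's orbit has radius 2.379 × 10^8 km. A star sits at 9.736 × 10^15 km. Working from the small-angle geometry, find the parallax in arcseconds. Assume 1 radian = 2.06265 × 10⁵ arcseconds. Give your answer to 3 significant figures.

θ ≈ B/d = (2.379 × 10^8) / (9.736 × 10^15) = 2.4435 × 10^-8 rad.
In arcseconds: 2.4435 × 10^-8 × 206265 = 0.0050401″.

0.00504 arcsec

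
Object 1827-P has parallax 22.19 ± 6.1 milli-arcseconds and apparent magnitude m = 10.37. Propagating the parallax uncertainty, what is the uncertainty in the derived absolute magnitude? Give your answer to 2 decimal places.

M = m − 5 log₁₀ d + 5 = m + 5 log₁₀ p + 5, so ∂M/∂p = 5/(p ln 10).
σ_M = (5/ln 10) · (σ_p/p) = 2.1715 × 6.1/22.19 = 2.1715 × 0.2749 = 0.59695.

σ_M = 0.60 mag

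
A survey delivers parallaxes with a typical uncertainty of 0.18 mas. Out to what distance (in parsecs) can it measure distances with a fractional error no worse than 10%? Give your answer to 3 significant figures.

σ_d/d = σ_p/p, so the condition is σ_p/p ≤ 0.10, i.e. p ≥ σ_p/0.10.
p_min = 0.18/0.10 = 1.8 mas = 0.0018 arcsec.
d_max = 1/p_min = 1/0.0018 = 555.56 pc.

556 pc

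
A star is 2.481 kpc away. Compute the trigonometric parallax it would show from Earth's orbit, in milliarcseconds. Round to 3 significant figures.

0.403 mas

d = 2.481 kpc = 2481 pc.
p = 1/d = 1/2481 = 0.00040306 arcsec.
= 0.00040306 × 1000 = 0.40306 mas.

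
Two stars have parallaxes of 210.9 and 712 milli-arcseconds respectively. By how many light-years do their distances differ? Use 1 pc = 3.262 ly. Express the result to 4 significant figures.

d_A = 1/0.2109″ = 4.7416 pc; d_B = 1/0.7120″ = 1.4045 pc.
|d_B − d_A| = |1.4045 − 4.7416| = 3.3371 pc = 3.3371 × 3.262 ly = 10.886 ly.

10.89 ly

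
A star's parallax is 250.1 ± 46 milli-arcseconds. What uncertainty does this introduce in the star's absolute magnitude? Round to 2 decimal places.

M = m − 5 log₁₀ d + 5 = m + 5 log₁₀ p + 5, so ∂M/∂p = 5/(p ln 10).
σ_M = (5/ln 10) · (σ_p/p) = 2.1715 × 46/250.1 = 2.1715 × 0.18393 = 0.3994.

σ_M = 0.40 mag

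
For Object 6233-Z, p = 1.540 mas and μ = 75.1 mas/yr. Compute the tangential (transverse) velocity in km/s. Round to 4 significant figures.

231.2 km/s

d = 1/p = 1/0.001540″ = 649.35 pc.
μ = 75.1 mas/yr = 0.0751 ″/yr.
v_t = 4.74 × μ × d = 4.74 × 0.0751 × 649.35 = 231.15 km/s.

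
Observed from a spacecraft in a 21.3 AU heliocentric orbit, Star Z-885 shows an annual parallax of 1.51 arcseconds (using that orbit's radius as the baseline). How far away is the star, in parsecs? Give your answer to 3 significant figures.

With baseline B (in AU) and parallax p (in arcsec), d = B/p parsecs.
d = 21.3 / 1.51 = 14.106 pc.

14.1 pc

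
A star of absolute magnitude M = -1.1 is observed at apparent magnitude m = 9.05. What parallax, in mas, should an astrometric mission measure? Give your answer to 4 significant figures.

m − M = 9.05 − (-1.1) = 10.15.
d = 10^((m−M)/5 + 1) = 10^3.030 = 1071.5 pc.
p = 1/d = 1/1071.5 = 0.00093327 arcsec = 0.93327 mas.

0.9333 mas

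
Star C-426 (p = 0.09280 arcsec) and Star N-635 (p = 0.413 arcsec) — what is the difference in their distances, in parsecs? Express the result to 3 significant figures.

8.35 pc

d_A = 1/0.09280″ = 10.776 pc; d_B = 1/0.4130″ = 2.4213 pc.
|d_B − d_A| = |2.4213 − 10.776| = 8.3547 pc.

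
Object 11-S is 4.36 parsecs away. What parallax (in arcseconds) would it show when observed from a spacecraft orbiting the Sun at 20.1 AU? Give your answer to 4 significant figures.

p (arcsec) = B (AU) / d (pc).
p = 20.1 / 4.36 = 4.6101 arcsec.

4.610 arcsec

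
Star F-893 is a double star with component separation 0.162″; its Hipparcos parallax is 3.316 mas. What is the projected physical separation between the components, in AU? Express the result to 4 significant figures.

48.85 AU

d = 1/p = 1/0.003316″ = 301.57 pc.
At distance d (pc), an angle of θ arcsec spans θ·d AU: s = 0.162 × 301.57 = 48.854 AU.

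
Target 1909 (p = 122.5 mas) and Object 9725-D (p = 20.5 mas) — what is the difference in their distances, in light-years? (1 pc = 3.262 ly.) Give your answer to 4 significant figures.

132.5 ly

d_A = 1/0.1225″ = 8.1633 pc; d_B = 1/0.02050″ = 48.78 pc.
|d_B − d_A| = |48.78 − 8.1633| = 40.617 pc = 40.617 × 3.262 ly = 132.49 ly.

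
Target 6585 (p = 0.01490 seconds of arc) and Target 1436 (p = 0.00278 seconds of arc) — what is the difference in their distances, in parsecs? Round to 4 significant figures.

d_A = 1/0.01490″ = 67.114 pc; d_B = 1/0.002780″ = 359.71 pc.
|d_B − d_A| = |359.71 − 67.114| = 292.6 pc.

292.6 pc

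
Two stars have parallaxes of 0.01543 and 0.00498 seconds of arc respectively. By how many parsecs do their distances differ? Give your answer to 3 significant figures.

136 pc

d_A = 1/0.01543″ = 64.809 pc; d_B = 1/0.004980″ = 200.8 pc.
|d_B − d_A| = |200.8 − 64.809| = 135.99 pc.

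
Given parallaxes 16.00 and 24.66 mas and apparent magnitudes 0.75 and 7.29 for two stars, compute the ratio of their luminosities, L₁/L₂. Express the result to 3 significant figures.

L₁/L₂ = 981

d₁ = 1/p₁ = 1/0.01600″ = 62.5 pc; d₂ = 1/p₂ = 1/0.02466″ = 40.552 pc.
M₁ = m₁ − 5 log₁₀ d₁ + 5 = 0.75 − 8.9794 + 5 = -3.2294.
M₂ = 7.29 − 8.0401 + 5 = 4.2499.
L₁/L₂ = 10^(0.4(M₂ − M₁)) = 10^(0.4 × 7.4793) = 10^2.99172 = 981.12.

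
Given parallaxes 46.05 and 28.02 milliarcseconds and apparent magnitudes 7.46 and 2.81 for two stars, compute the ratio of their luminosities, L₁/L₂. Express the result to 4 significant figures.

d₁ = 1/p₁ = 1/0.04605″ = 21.716 pc; d₂ = 1/p₂ = 1/0.02802″ = 35.689 pc.
M₁ = m₁ − 5 log₁₀ d₁ + 5 = 7.46 − 6.6839 + 5 = 5.7761.
M₂ = 2.81 − 7.7627 + 5 = 0.0473.
L₁/L₂ = 10^(0.4(M₂ − M₁)) = 10^(0.4 × (-5.7288)) = 10^(-2.29152) = 0.0051107.

L₁/L₂ = 0.005111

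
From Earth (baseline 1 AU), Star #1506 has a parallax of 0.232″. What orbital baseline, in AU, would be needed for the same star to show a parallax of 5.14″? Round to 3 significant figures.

22.2 AU

Parallax scales linearly with baseline: p ∝ B, so B = p_target / p_Earth × 1 AU.
B = 5.14 / 0.232 = 22.155 AU.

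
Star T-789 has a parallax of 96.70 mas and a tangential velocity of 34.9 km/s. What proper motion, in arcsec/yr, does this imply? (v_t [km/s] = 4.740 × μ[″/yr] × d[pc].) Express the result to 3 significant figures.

d = 1/p = 1/0.09670″ = 10.341 pc.
μ = v_t / (4.74 d) = 34.9 / (4.74 × 10.341) = 34.9 / 49.016 = 0.71201 ″/yr.

0.712 arcsec/yr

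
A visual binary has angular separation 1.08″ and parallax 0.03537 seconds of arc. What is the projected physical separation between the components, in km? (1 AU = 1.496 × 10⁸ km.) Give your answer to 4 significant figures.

4.568 × 10^9 km

d = 1/p = 1/0.03537″ = 28.273 pc.
At distance d (pc), an angle of θ arcsec spans θ·d AU: s = 1.08 × 28.273 = 30.535 AU.
= 30.535 × 1.496 × 10⁸ km = 4.5680 × 10^9 km.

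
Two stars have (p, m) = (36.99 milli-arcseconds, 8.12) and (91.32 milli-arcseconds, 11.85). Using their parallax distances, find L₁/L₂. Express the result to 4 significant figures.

L₁/L₂ = 189.2

d₁ = 1/p₁ = 1/0.03699″ = 27.034 pc; d₂ = 1/p₂ = 1/0.09132″ = 10.951 pc.
M₁ = m₁ − 5 log₁₀ d₁ + 5 = 8.12 − 7.1596 + 5 = 5.9604.
M₂ = 11.85 − 5.1973 + 5 = 11.6527.
L₁/L₂ = 10^(0.4(M₂ − M₁)) = 10^(0.4 × 5.6923) = 10^2.27692 = 189.2.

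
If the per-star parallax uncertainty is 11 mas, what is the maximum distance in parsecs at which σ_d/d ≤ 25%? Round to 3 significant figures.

σ_d/d = σ_p/p, so the condition is σ_p/p ≤ 0.25, i.e. p ≥ σ_p/0.25.
p_min = 11/0.25 = 44 mas = 0.044 arcsec.
d_max = 1/p_min = 1/0.044 = 22.727 pc.

22.7 pc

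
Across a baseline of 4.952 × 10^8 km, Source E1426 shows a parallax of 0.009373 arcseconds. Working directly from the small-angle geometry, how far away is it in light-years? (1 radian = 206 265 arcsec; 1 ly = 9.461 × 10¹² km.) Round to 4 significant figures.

θ = 0.009373″ = 0.009373/206265 = 4.5442 × 10^-8 rad.
d = B/θ = (4.952 × 10^8) / (4.5442 × 10^-8) = 1.0897 × 10^16 km = (1.0897 × 10^16) / (9.461 × 10^12) ly = 1151.8 ly.

1152 ly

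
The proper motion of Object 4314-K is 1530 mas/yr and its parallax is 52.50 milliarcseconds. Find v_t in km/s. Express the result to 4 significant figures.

138.1 km/s

d = 1/p = 1/0.05250″ = 19.048 pc.
μ = 1530 mas/yr = 1.53 ″/yr.
v_t = 4.74 × μ × d = 4.74 × 1.53 × 19.048 = 138.14 km/s.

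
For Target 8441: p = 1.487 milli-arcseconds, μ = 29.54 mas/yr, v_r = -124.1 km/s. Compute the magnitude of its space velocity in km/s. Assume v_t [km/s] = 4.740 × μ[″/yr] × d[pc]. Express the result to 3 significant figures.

156 km/s

d = 1/p = 1/0.001487″ = 672.49 pc.
μ = 29.54 mas/yr = 0.02954 ″/yr.
v_t = 4.740 μ d = 4.740 × 0.02954 × 672.49 = 94.162 km/s.
v = √(v_r² + v_t²) = √((-124.1)² + 94.162²) = √24267.3 = 155.78 km/s.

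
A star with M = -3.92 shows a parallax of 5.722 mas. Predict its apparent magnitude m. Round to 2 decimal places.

m = 2.29

d = 1/p = 1/0.005722″ = 174.76 pc.
m − M = 5 log₁₀ d − 5 = 5 log₁₀(174.76) − 5 = 11.2122 − 5 = 6.2122.
m = M + (m − M) = -3.92 + 6.2122 = 2.29.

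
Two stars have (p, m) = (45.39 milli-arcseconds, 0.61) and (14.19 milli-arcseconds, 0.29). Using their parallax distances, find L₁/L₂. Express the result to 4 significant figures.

d₁ = 1/p₁ = 1/0.04539″ = 22.031 pc; d₂ = 1/p₂ = 1/0.01419″ = 70.472 pc.
M₁ = m₁ − 5 log₁₀ d₁ + 5 = 0.61 − 6.7152 + 5 = -1.1052.
M₂ = 0.29 − 9.2401 + 5 = -3.9501.
L₁/L₂ = 10^(0.4(M₂ − M₁)) = 10^(0.4 × (-2.8449)) = 10^(-1.13796) = 0.072785.

L₁/L₂ = 0.07279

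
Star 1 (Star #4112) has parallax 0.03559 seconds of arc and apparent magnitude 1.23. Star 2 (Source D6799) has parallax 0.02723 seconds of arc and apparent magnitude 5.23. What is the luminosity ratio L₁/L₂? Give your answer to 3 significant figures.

L₁/L₂ = 23.3

d₁ = 1/p₁ = 1/0.03559″ = 28.098 pc; d₂ = 1/p₂ = 1/0.02723″ = 36.724 pc.
M₁ = m₁ − 5 log₁₀ d₁ + 5 = 1.23 − 7.2434 + 5 = -1.0134.
M₂ = 5.23 − 7.8247 + 5 = 2.4053.
L₁/L₂ = 10^(0.4(M₂ − M₁)) = 10^(0.4 × 3.4187) = 10^1.36748 = 23.307.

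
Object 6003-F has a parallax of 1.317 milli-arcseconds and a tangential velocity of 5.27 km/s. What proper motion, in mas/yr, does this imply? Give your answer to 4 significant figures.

d = 1/p = 1/0.001317″ = 759.3 pc.
μ = v_t / (4.74 d) = 5.27 / (4.74 × 759.3) = 5.27 / 3599.1 = 0.0014643 ″/yr = 1.4643 mas/yr.

1.464 mas/yr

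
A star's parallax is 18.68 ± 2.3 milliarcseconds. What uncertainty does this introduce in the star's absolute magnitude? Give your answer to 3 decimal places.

M = m − 5 log₁₀ d + 5 = m + 5 log₁₀ p + 5, so ∂M/∂p = 5/(p ln 10).
σ_M = (5/ln 10) · (σ_p/p) = 2.1715 × 2.3/18.68 = 2.1715 × 0.12313 = 0.26738.

σ_M = 0.267 mag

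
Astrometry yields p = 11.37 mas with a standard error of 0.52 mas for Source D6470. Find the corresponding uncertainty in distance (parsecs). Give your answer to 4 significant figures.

4.022 pc

d = 1/p, so σ_d = σ_p / p².
σ_d = 0.000520 / (0.01137)² = 0.000520 / 0.00012928 = 4.0223 pc.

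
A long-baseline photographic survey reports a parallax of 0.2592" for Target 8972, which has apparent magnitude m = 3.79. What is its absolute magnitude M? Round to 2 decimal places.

M = 5.86

d = 1/p = 1/0.2592″ = 3.858 pc.
m − M = 5 log₁₀(3.858) − 5 = 2.9318 − 5 = -2.0682.
M = m − (m − M) = 3.79 − (-2.0682) = 5.86.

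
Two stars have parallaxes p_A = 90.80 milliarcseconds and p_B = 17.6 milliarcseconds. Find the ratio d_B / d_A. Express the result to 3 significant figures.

5.16

Since d = 1/p, d_B/d_A = p_A/p_B.
= 90.80 / 17.6 = 5.1591.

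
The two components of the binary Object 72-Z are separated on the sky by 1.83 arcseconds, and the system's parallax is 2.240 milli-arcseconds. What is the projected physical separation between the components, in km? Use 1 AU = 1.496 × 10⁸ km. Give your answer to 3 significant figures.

d = 1/p = 1/0.002240″ = 446.43 pc.
At distance d (pc), an angle of θ arcsec spans θ·d AU: s = 1.83 × 446.43 = 816.97 AU.
= 816.97 × 1.496 × 10⁸ km = 1.2222 × 10^11 km.

1.22 × 10^11 km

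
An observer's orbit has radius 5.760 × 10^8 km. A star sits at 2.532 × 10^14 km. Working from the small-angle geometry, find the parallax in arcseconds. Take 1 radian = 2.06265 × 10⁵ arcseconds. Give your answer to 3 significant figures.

0.469 arcsec

θ ≈ B/d = (5.760 × 10^8) / (2.532 × 10^14) = 2.2749 × 10^-6 rad.
In arcseconds: 2.2749 × 10^-6 × 206265 = 0.46923″.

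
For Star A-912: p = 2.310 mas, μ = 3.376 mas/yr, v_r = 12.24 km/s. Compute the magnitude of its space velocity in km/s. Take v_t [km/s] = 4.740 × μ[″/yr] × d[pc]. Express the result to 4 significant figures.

d = 1/p = 1/0.002310″ = 432.9 pc.
μ = 3.376 mas/yr = 0.003376 ″/yr.
v_t = 4.740 μ d = 4.740 × 0.003376 × 432.9 = 6.9274 km/s.
v = √(v_r² + v_t²) = √(12.24² + 6.9274²) = √197.806 = 14.064 km/s.

14.06 km/s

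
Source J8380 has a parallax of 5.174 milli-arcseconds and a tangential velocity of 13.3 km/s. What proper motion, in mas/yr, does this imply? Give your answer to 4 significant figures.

14.52 mas/yr

d = 1/p = 1/0.005174″ = 193.27 pc.
μ = v_t / (4.74 d) = 13.3 / (4.74 × 193.27) = 13.3 / 916.1 = 0.014518 ″/yr = 14.518 mas/yr.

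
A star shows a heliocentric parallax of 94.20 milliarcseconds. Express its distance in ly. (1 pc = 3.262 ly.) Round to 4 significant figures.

34.63 ly

p = 94.20 milliarcseconds = 0.09420 arcsec.
d = 1/p = 1/0.09420 = 10.616 pc.
In light-years: 10.616 × 3.262 = 34.629 ly.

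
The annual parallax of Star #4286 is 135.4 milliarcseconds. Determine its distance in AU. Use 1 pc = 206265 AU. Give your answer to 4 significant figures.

p = 135.4 milliarcseconds = 0.1354 arcsec.
d = 1/p = 1/0.1354 = 7.3855 pc.
In AU: 7.3855 × 206265 = 1.5234 × 10^6 AU.

1.523 × 10^6 AU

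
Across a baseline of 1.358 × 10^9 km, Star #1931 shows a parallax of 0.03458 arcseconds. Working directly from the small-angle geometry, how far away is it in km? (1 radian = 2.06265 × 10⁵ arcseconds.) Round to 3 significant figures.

θ = 0.03458″ = 0.03458/206265 = 1.6765 × 10^-7 rad.
d = B/θ = (1.358 × 10^9) / (1.6765 × 10^-7) = 8.1002 × 10^15 km.

8.10 × 10^15 km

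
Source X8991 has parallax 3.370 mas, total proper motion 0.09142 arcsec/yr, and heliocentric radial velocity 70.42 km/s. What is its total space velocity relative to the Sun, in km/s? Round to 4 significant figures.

146.6 km/s

d = 1/p = 1/0.003370″ = 296.74 pc.
v_t = 4.740 μ d = 4.740 × 0.09142 × 296.74 = 128.59 km/s.
v = √(v_r² + v_t²) = √(70.42² + 128.59²) = √21494.4 = 146.61 km/s.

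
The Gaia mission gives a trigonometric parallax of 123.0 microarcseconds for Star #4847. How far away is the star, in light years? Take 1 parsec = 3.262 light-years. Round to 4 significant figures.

26520 light years

p = 123.0 microarcseconds = 0.0001230 arcsec.
d = 1/p = 1/0.0001230 = 8130.1 pc.
In light-years: 8130.1 × 3.262 = 26520 ly.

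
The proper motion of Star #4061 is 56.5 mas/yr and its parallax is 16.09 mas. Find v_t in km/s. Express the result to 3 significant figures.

d = 1/p = 1/0.01609″ = 62.15 pc.
μ = 56.5 mas/yr = 0.0565 ″/yr.
v_t = 4.74 × μ × d = 4.74 × 0.0565 × 62.15 = 16.644 km/s.

16.6 km/s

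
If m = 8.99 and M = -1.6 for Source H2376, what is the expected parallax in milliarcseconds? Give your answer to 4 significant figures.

m − M = 8.99 − (-1.6) = 10.59.
d = 10^((m−M)/5 + 1) = 10^3.118 = 1312.2 pc.
p = 1/d = 1/1312.2 = 0.00076208 arcsec = 0.76208 mas.

0.7621 mas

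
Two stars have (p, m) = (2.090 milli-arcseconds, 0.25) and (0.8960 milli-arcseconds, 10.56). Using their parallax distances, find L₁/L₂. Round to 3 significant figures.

d₁ = 1/p₁ = 1/0.002090″ = 478.47 pc; d₂ = 1/p₂ = 1/0.0008960″ = 1116.1 pc.
M₁ = m₁ − 5 log₁₀ d₁ + 5 = 0.25 − 13.3993 + 5 = -8.1493.
M₂ = 10.56 − 15.2385 + 5 = 0.3215.
L₁/L₂ = 10^(0.4(M₂ − M₁)) = 10^(0.4 × 8.4708) = 10^3.38832 = 2445.2.

L₁/L₂ = 2450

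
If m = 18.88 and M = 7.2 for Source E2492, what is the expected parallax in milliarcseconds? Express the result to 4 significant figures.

m − M = 18.88 − 7.2 = 11.68.
d = 10^((m−M)/5 + 1) = 10^3.336 = 2167.7 pc.
p = 1/d = 1/2167.7 = 0.00046132 arcsec = 0.46132 mas.

0.4613 mas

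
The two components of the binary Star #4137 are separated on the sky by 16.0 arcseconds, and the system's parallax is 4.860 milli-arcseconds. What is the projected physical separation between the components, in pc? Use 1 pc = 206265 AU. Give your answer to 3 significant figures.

d = 1/p = 1/0.004860″ = 205.76 pc.
At distance d (pc), an angle of θ arcsec spans θ·d AU: s = 16.0 × 205.76 = 3292.2 AU.
= 3292.2 / 206265 = 0.015961 pc.

0.0160 pc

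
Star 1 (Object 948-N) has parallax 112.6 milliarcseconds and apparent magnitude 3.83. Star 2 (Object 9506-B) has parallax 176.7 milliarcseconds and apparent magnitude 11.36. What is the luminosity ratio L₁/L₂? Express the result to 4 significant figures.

d₁ = 1/p₁ = 1/0.1126″ = 8.881 pc; d₂ = 1/p₂ = 1/0.1767″ = 5.6593 pc.
M₁ = m₁ − 5 log₁₀ d₁ + 5 = 3.83 − 4.7423 + 5 = 4.0877.
M₂ = 11.36 − 3.7638 + 5 = 12.5962.
L₁/L₂ = 10^(0.4(M₂ − M₁)) = 10^(0.4 × 8.5085) = 10^3.40340 = 2531.6.

L₁/L₂ = 2532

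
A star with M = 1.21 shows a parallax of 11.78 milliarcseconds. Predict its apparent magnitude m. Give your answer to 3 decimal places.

m = 5.854

d = 1/p = 1/0.01178″ = 84.89 pc.
m − M = 5 log₁₀ d − 5 = 5 log₁₀(84.89) − 5 = 9.6443 − 5 = 4.6443.
m = M + (m − M) = 1.21 + 4.6443 = 5.854.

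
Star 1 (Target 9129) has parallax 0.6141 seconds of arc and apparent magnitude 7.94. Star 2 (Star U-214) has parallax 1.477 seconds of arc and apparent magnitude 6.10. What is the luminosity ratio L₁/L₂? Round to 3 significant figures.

d₁ = 1/p₁ = 1/0.6141″ = 1.6284 pc; d₂ = 1/p₂ = 1/1.477″ = 0.67705 pc.
M₁ = m₁ − 5 log₁₀ d₁ + 5 = 7.94 − 1.0588 + 5 = 11.8812.
M₂ = 6.10 − (-0.8469) + 5 = 11.9469.
L₁/L₂ = 10^(0.4(M₂ − M₁)) = 10^(0.4 × 0.0657) = 10^0.02628 = 1.0624.

L₁/L₂ = 1.06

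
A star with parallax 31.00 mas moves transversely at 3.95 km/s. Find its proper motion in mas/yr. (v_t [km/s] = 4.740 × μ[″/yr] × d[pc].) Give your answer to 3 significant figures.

d = 1/p = 1/0.03100″ = 32.258 pc.
μ = v_t / (4.74 d) = 3.95 / (4.74 × 32.258) = 3.95 / 152.9 = 0.025834 ″/yr = 25.834 mas/yr.

25.8 mas/yr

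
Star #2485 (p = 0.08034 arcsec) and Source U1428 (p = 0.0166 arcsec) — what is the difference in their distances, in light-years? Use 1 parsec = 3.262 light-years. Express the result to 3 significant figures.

d_A = 1/0.08034″ = 12.447 pc; d_B = 1/0.01660″ = 60.241 pc.
|d_B − d_A| = |60.241 − 12.447| = 47.794 pc = 47.794 × 3.262 ly = 155.9 ly.

156 ly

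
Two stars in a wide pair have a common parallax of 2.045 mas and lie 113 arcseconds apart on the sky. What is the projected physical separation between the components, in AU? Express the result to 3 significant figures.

d = 1/p = 1/0.002045″ = 489 pc.
At distance d (pc), an angle of θ arcsec spans θ·d AU: s = 113 × 489 = 55257 AU.

55300 AU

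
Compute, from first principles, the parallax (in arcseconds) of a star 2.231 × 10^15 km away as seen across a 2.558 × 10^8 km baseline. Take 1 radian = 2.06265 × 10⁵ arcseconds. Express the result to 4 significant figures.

0.02365 arcsec

θ ≈ B/d = (2.558 × 10^8) / (2.231 × 10^15) = 1.1466 × 10^-7 rad.
In arcseconds: 1.1466 × 10^-7 × 206265 = 0.02365″.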